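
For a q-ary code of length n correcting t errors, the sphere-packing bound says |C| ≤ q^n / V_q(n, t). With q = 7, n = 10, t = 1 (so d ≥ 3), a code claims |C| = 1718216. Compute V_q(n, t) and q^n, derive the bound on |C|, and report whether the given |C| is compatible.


V_q(n, t) = 61, q^n = 282475249, Hamming bound = 4630741, |C| = 1718216 ≤ bound (satisfied).

Step 1: Compute V_q(n, t) = Σ_{j=0}^1 C(n, j) (q−1)^j.
  j = 0: C(10,0)·(6)^0 = 1·1 = 1.
  j = 1: C(10,1)·(6)^1 = 10·6 = 60.
  V_q(n, t) = 1 + 60 = 61.
Step 2: q^n = 7^10 = 282475249.
Step 3: Hamming bound ⌊q^n / V_q(n,t)⌋ = ⌊282475249/61⌋ = 4630741.
Step 4: Compare |C| = 1718216 to 4630741: satisfied.
The claimed |C| lies below the Hamming bound.


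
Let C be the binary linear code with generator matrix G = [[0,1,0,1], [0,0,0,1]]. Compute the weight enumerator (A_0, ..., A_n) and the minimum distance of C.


Weight distribution: A_0 = 1, A_1 = 2, A_2 = 1. Minimum distance d = 1.

Enumerate all 2^2 = 4 messages m ∈ F_2^2.
For each, compute codeword c = mG in F_2^4, then tally its weight.
  m = 00 → c = 0000, weight = 0.
  m = 10 → c = 0101, weight = 2.
  m = 01 → c = 0001, weight = 1.
  m = 11 → c = 0100, weight = 1.
Tally weights:
  weight 0: 1 codewords.
  weight 1: 2 codewords.
  weight 2: 1 codewords.
Minimum distance d = smallest w > 0 with A_w > 0 = 1.
Sanity: Σ A_w = 4 = 2^2 = 4 ✓.


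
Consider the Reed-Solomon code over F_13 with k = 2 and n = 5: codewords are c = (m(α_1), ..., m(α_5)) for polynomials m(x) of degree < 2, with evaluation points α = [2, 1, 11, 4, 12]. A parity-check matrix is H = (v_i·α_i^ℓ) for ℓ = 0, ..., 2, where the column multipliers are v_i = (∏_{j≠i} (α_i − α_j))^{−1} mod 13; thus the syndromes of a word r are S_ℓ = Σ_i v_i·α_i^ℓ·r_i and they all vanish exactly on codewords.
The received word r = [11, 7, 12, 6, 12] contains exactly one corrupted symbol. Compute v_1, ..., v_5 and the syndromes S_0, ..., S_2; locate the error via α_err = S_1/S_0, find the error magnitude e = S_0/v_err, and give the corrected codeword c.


S = (8, 10, 6), error at position 3, error magnitude e = 4, c = [11, 7, 8, 6, 12].

Step 1: column multipliers v_i = (∏_{j≠i}(α_i − α_j))^{−1} mod 13.
  i = 1 (α = 2): (2−1)(2−11)(2−4)(2−12) = 1·(−9)·(−2)·(−10) = −180 ≡ 2, so v_1 = 2^{−1} = 7 (mod 13).
  i = 2 (α = 1): (1−2)(1−11)(1−4)(1−12) = (−1)·(−10)·(−3)·(−11) = 330 ≡ 5, so v_2 = 5^{−1} = 8 (mod 13).
  i = 3 (α = 11): (11−2)(11−1)(11−4)(11−12) = 9·10·7·(−1) = −630 ≡ 7, so v_3 = 7^{−1} = 2 (mod 13).
  i = 4 (α = 4): (4−2)(4−1)(4−11)(4−12) = 2·3·(−7)·(−8) = 336 ≡ 11, so v_4 = 11^{−1} = 6 (mod 13).
  i = 5 (α = 12): (12−2)(12−1)(12−11)(12−4) = 10·11·1·8 = 880 ≡ 9, so v_5 = 9^{−1} = 3 (mod 13).
  v = [7, 8, 2, 6, 3].
Step 2: syndromes of r = [11, 7, 12, 6, 12] (all sums mod 13).
  S_0 = Σ v_i r_i = 7·11 + 8·7 + 2·12 + 6·6 + 3·12 = 229 ≡ 8.
  S_1 = Σ v_i α_i r_i = 7·2·11 + 8·1·7 + 2·11·12 + 6·4·6 + 3·12·12 = 1050 ≡ 10.
  α_i^2 mod 13 = [4, 1, 4, 3, 1].
  S_2 = Σ v_i α_i^2 r_i = 7·4·11 + 8·1·7 + 2·4·12 + 6·3·6 + 3·1·12 = 604 ≡ 6.
  S = (8, 10, 6) ≠ 0, so r is not a codeword (an error is present).
Step 3: locate the error. For a single error e at position i, S_ℓ = v_i·e·α_i^ℓ, so α_err = S_1/S_0.
  S_0^{−1} = 8^{−1} = 5 (mod 13), so α_err = 10·5 = 50 ≡ 11 = α_3. Error position i = 3.
  Consistency check: S_2/S_1 = 6·4 = 24 ≡ 11 = α_err ✓ (single-error assumption holds).
Step 4: error magnitude e = S_0/v_3 = S_0·∏_{j≠3}(α_3 − α_j) = 8·7 = 56 ≡ 4 (mod 13).
Step 5: correct position 3: c_3 = r_3 − e = 12 − 4 ≡ 8 (mod 13). Hence c = [11, 7, 8, 6, 12].
  Check: interpolating c through the α_i gives m(x) = 3 + 4·x (degree < 2) with m(α_i) = c_i for every i, so c is indeed a codeword.


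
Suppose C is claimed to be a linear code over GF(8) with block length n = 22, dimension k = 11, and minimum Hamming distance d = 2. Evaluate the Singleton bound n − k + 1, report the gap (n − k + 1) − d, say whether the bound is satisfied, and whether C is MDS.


Singleton RHS = n − k + 1 = 12, slack = 10, bound satisfied, not MDS.

Singleton bound: d ≤ n − k + 1.
Here n = 22, k = 11, so n − k + 1 = 12.
Given d = 2, check d ≤ 12: YES.
Slack = (n − k + 1) − d = 10.
The code is NOT MDS (slack = 10 > 0).
Description: the claimed parameters are [22, 11, 2]_8; such a code would be non-MDS.


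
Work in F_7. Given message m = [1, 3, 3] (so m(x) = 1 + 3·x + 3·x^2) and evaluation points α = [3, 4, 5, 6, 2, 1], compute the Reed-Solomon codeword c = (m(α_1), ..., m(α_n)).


c = [2, 5, 0, 1, 5, 0]

Message polynomial: m(x) = 1 + 3·x + 3·x^2 (mod 7).
For each evaluation point α_i, compute m(α_i) mod 7:
  α_1 = 3: Horner steps 3 → 5 → 2, so m(3) = 2.
  α_2 = 4: Horner steps 3 → 1 → 5, so m(4) = 5.
  α_3 = 5: Horner steps 3 → 4 → 0, so m(5) = 0.
  α_4 = 6: Horner steps 3 → 0 → 1, so m(6) = 1.
  α_5 = 2: Horner steps 3 → 2 → 5, so m(2) = 5.
  α_6 = 1: Horner steps 3 → 6 → 0, so m(1) = 0.
Codeword c = [2, 5, 0, 1, 5, 0] ∈ F_7^6.


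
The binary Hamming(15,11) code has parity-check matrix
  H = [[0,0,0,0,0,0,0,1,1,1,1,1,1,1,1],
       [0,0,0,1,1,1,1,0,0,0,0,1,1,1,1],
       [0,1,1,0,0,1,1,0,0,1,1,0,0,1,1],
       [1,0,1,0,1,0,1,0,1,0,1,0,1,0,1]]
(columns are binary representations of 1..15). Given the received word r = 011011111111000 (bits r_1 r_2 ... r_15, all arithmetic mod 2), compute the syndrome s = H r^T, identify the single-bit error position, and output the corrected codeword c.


s = (1, 0, 0, 1)^T, error position = 9, corrected codeword c = 011011110111000

Compute s = H r^T mod 2 one row at a time:
  s_1 = 1 + 1 + 1 + 1 + 1 + 0 + 0 + 0 = 5 ≡ 1 (mod 2).
  s_2 = 0 + 1 + 1 + 1 + 1 + 0 + 0 + 0 = 4 ≡ 0 (mod 2).
  s_3 = 1 + 1 + 1 + 1 + 1 + 1 + 0 + 0 = 6 ≡ 0 (mod 2).
  s_4 = 0 + 1 + 1 + 1 + 1 + 1 + 0 + 0 = 5 ≡ 1 (mod 2).
s = (1, 0, 0, 1)^T — this equals column 9 of H (binary 1001), so error is at position 9.
Correct: flip bit 9 of r = 011011111111000 to get c = 011011110111000.


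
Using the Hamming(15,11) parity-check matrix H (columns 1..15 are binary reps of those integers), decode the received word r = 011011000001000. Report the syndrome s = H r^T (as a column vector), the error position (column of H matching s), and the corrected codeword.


s = (1, 1, 1, 0)^T, error position = 14, corrected codeword c = 011011000001010

Compute s = H r^T mod 2 one row at a time:
  s_1 = 0 + 0 + 0 + 0 + 1 + 0 + 0 + 0 = 1 ≡ 1 (mod 2).
  s_2 = 0 + 1 + 1 + 0 + 1 + 0 + 0 + 0 = 3 ≡ 1 (mod 2).
  s_3 = 1 + 1 + 1 + 0 + 0 + 0 + 0 + 0 = 3 ≡ 1 (mod 2).
  s_4 = 0 + 1 + 1 + 0 + 0 + 0 + 0 + 0 = 2 ≡ 0 (mod 2).
s = (1, 1, 1, 0)^T — this equals column 14 of H (binary 1110), so error is at position 14.
Correct: flip bit 14 of r = 011011000001000 to get c = 011011000001010.


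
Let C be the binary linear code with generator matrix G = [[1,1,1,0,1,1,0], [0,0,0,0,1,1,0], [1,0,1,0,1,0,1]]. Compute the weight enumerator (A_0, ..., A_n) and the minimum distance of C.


Weight distribution: A_0 = 1, A_2 = 1, A_3 = 3, A_4 = 2, A_5 = 1. Minimum distance d = 2.

Enumerate all 2^3 = 8 messages m ∈ F_2^3.
For each, compute codeword c = mG in F_2^7, then tally its weight.
  m = 000 → c = 0000000, weight = 0.
  m = 100 → c = 1110110, weight = 5.
  m = 010 → c = 0000110, weight = 2.
  m = 110 → c = 1110000, weight = 3.
  m = 001 → c = 1010101, weight = 4.
  m = 101 → c = 0100011, weight = 3.
  m = 011 → c = 1010011, weight = 4.
  m = 111 → c = 0100101, weight = 3.
Tally weights:
  weight 0: 1 codewords.
  weight 2: 1 codewords.
  weight 3: 3 codewords.
  weight 4: 2 codewords.
  weight 5: 1 codewords.
Minimum distance d = smallest w > 0 with A_w > 0 = 2.
Sanity: Σ A_w = 8 = 2^3 = 8 ✓.


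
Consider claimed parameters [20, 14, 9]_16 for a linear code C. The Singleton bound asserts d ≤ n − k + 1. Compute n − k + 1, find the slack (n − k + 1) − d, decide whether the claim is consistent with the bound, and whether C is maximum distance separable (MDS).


Singleton RHS = n − k + 1 = 7, slack = -2, bound violated (no such code; not MDS).

Singleton bound: d ≤ n − k + 1.
Here n = 20, k = 14, so n − k + 1 = 7.
Given d = 9, check d ≤ 7: NO.
Slack = (n − k + 1) − d = -2.
The slack is negative: d = 9 exceeds n − k + 1 = 7 by 2, so the Singleton bound is violated and no linear [20, 14, 9]_16 code can exist. In particular it is not MDS (MDS requires d = n − k + 1 exactly).
Description: the claimed parameters are [20, 14, 9]_16; such a code would be impossible (violates the Singleton bound).


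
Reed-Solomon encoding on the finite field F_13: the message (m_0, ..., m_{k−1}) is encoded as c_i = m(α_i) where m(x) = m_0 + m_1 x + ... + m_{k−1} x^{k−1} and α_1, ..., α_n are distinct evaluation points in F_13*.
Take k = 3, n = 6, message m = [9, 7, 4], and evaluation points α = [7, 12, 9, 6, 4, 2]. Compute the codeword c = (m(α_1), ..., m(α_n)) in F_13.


c = [7, 6, 6, 0, 10, 0]

Message polynomial: m(x) = 9 + 7·x + 4·x^2 (mod 13).
For each evaluation point α_i, compute m(α_i) mod 13:
  α_1 = 7: Horner steps 4 → 9 → 7, so m(7) = 7.
  α_2 = 12: Horner steps 4 → 3 → 6, so m(12) = 6.
  α_3 = 9: Horner steps 4 → 4 → 6, so m(9) = 6.
  α_4 = 6: Horner steps 4 → 5 → 0, so m(6) = 0.
  α_5 = 4: Horner steps 4 → 10 → 10, so m(4) = 10.
  α_6 = 2: Horner steps 4 → 2 → 0, so m(2) = 0.
Codeword c = [7, 6, 6, 0, 10, 0] ∈ F_13^6.


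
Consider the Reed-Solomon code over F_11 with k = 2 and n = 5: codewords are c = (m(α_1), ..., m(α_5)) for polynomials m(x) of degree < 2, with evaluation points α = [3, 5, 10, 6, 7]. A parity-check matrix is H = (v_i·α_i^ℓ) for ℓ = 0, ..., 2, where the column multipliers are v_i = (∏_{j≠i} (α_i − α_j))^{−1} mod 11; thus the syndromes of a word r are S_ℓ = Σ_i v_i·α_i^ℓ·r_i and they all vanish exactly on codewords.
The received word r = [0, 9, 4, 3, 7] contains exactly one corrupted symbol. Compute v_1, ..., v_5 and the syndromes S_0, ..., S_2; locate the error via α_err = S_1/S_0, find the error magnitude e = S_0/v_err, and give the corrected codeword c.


S = (6, 3, 7), error at position 4, error magnitude e = 6, c = [0, 9, 4, 8, 7].

Step 1: column multipliers v_i = (∏_{j≠i}(α_i − α_j))^{−1} mod 11.
  i = 1 (α = 3): (3−5)(3−10)(3−6)(3−7) = (−2)·(−7)·(−3)·(−4) = 168 ≡ 3, so v_1 = 3^{−1} = 4 (mod 11).
  i = 2 (α = 5): (5−3)(5−10)(5−6)(5−7) = 2·(−5)·(−1)·(−2) = −20 ≡ 2, so v_2 = 2^{−1} = 6 (mod 11).
  i = 3 (α = 10): (10−3)(10−5)(10−6)(10−7) = 7·5·4·3 = 420 ≡ 2, so v_3 = 2^{−1} = 6 (mod 11).
  i = 4 (α = 6): (6−3)(6−5)(6−10)(6−7) = 3·1·(−4)·(−1) = 12 ≡ 1, so v_4 = 1^{−1} = 1 (mod 11).
  i = 5 (α = 7): (7−3)(7−5)(7−10)(7−6) = 4·2·(−3)·1 = −24 ≡ 9, so v_5 = 9^{−1} = 5 (mod 11).
  v = [4, 6, 6, 1, 5].
Step 2: syndromes of r = [0, 9, 4, 3, 7] (all sums mod 11).
  S_0 = Σ v_i r_i = 4·0 + 6·9 + 6·4 + 1·3 + 5·7 = 116 ≡ 6.
  S_1 = Σ v_i α_i r_i = 4·3·0 + 6·5·9 + 6·10·4 + 1·6·3 + 5·7·7 = 773 ≡ 3.
  α_i^2 mod 11 = [9, 3, 1, 3, 5].
  S_2 = Σ v_i α_i^2 r_i = 4·9·0 + 6·3·9 + 6·1·4 + 1·3·3 + 5·5·7 = 370 ≡ 7.
  S = (6, 3, 7) ≠ 0, so r is not a codeword (an error is present).
Step 3: locate the error. For a single error e at position i, S_ℓ = v_i·e·α_i^ℓ, so α_err = S_1/S_0.
  S_0^{−1} = 6^{−1} = 2 (mod 11), so α_err = 3·2 = 6 ≡ 6 = α_4. Error position i = 4.
  Consistency check: S_2/S_1 = 7·4 = 28 ≡ 6 = α_err ✓ (single-error assumption holds).
Step 4: error magnitude e = S_0/v_4 = S_0·∏_{j≠4}(α_4 − α_j) = 6·1 = 6 ≡ 6 (mod 11).
Step 5: correct position 4: c_4 = r_4 − e = 3 − 6 ≡ 8 (mod 11). Hence c = [0, 9, 4, 8, 7].
  Check: interpolating c through the α_i gives m(x) = 3 + 10·x (degree < 2) with m(α_i) = c_i for every i, so c is indeed a codeword.


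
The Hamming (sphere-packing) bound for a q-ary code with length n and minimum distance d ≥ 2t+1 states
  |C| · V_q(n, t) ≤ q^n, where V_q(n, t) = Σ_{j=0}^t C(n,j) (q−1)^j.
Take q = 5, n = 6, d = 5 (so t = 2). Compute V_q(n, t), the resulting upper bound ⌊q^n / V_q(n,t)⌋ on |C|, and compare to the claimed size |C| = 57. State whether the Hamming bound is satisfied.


V_q(n, t) = 265, q^n = 15625, Hamming bound = 58, |C| = 57 ≤ bound (satisfied).

Step 1: Compute V_q(n, t) = Σ_{j=0}^2 C(n, j) (q−1)^j.
  j = 0: C(6,0)·(4)^0 = 1·1 = 1.
  j = 1: C(6,1)·(4)^1 = 6·4 = 24.
  j = 2: C(6,2)·(4)^2 = 15·16 = 240.
  V_q(n, t) = 1 + 24 + 240 = 265.
Step 2: q^n = 5^6 = 15625.
Step 3: Hamming bound ⌊q^n / V_q(n,t)⌋ = ⌊15625/265⌋ = 58.
Step 4: Compare |C| = 57 to 58: satisfied.
The claimed |C| lies below the Hamming bound.


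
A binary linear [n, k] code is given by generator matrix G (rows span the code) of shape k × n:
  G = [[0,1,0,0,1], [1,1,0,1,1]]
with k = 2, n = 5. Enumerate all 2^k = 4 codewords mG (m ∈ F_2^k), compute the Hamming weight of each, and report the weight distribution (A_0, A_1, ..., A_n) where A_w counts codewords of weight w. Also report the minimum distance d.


Weight distribution: A_0 = 1, A_2 = 2, A_4 = 1. Minimum distance d = 2.

Enumerate all 2^2 = 4 messages m ∈ F_2^2.
For each, compute codeword c = mG in F_2^5, then tally its weight.
  m = 00 → c = 00000, weight = 0.
  m = 10 → c = 01001, weight = 2.
  m = 01 → c = 11011, weight = 4.
  m = 11 → c = 10010, weight = 2.
Tally weights:
  weight 0: 1 codewords.
  weight 2: 2 codewords.
  weight 4: 1 codewords.
Minimum distance d = smallest w > 0 with A_w > 0 = 2.
Sanity: Σ A_w = 4 = 2^2 = 4 ✓.


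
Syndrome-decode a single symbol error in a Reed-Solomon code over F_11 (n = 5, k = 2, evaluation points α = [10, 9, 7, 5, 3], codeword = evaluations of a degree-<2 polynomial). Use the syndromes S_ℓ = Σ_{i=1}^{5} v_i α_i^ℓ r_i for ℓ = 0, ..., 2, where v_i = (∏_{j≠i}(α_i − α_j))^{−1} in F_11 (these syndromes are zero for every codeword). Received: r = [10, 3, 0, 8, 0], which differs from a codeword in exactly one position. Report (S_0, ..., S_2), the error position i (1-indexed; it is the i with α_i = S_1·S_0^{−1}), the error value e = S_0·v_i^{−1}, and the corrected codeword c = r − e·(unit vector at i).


S = (1, 3, 9), error at position 5, error magnitude e = 6, c = [10, 3, 0, 8, 5].

Step 1: column multipliers v_i = (∏_{j≠i}(α_i − α_j))^{−1} mod 11.
  i = 1 (α = 10): (10−9)(10−7)(10−5)(10−3) = 1·3·5·7 = 105 ≡ 6, so v_1 = 6^{−1} = 2 (mod 11).
  i = 2 (α = 9): (9−10)(9−7)(9−5)(9−3) = (−1)·2·4·6 = −48 ≡ 7, so v_2 = 7^{−1} = 8 (mod 11).
  i = 3 (α = 7): (7−10)(7−9)(7−5)(7−3) = (−3)·(−2)·2·4 = 48 ≡ 4, so v_3 = 4^{−1} = 3 (mod 11).
  i = 4 (α = 5): (5−10)(5−9)(5−7)(5−3) = (−5)·(−4)·(−2)·2 = −80 ≡ 8, so v_4 = 8^{−1} = 7 (mod 11).
  i = 5 (α = 3): (3−10)(3−9)(3−7)(3−5) = (−7)·(−6)·(−4)·(−2) = 336 ≡ 6, so v_5 = 6^{−1} = 2 (mod 11).
  v = [2, 8, 3, 7, 2].
Step 2: syndromes of r = [10, 3, 0, 8, 0] (all sums mod 11).
  S_0 = Σ v_i r_i = 2·10 + 8·3 + 3·0 + 7·8 + 2·0 = 100 ≡ 1.
  S_1 = Σ v_i α_i r_i = 2·10·10 + 8·9·3 + 3·7·0 + 7·5·8 + 2·3·0 = 696 ≡ 3.
  α_i^2 mod 11 = [1, 4, 5, 3, 9].
  S_2 = Σ v_i α_i^2 r_i = 2·1·10 + 8·4·3 + 3·5·0 + 7·3·8 + 2·9·0 = 284 ≡ 9.
  S = (1, 3, 9) ≠ 0, so r is not a codeword (an error is present).
Step 3: locate the error. For a single error e at position i, S_ℓ = v_i·e·α_i^ℓ, so α_err = S_1/S_0.
  S_0^{−1} = 1^{−1} = 1 (mod 11), so α_err = 3·1 = 3 ≡ 3 = α_5. Error position i = 5.
  Consistency check: S_2/S_1 = 9·4 = 36 ≡ 3 = α_err ✓ (single-error assumption holds).
Step 4: error magnitude e = S_0/v_5 = S_0·∏_{j≠5}(α_5 − α_j) = 1·6 = 6 ≡ 6 (mod 11).
Step 5: correct position 5: c_5 = r_5 − e = 0 − 6 ≡ 5 (mod 11). Hence c = [10, 3, 0, 8, 5].
  Check: interpolating c through the α_i gives m(x) = 6 + 7·x (degree < 2) with m(α_i) = c_i for every i, so c is indeed a codeword.


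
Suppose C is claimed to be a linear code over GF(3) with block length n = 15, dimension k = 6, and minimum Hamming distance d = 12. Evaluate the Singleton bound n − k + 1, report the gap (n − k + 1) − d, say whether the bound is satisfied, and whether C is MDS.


Singleton RHS = n − k + 1 = 10, slack = -2, bound violated (no such code; not MDS).

Singleton bound: d ≤ n − k + 1.
Here n = 15, k = 6, so n − k + 1 = 10.
Given d = 12, check d ≤ 10: NO.
Slack = (n − k + 1) − d = -2.
The slack is negative: d = 12 exceeds n − k + 1 = 10 by 2, so the Singleton bound is violated and no linear [15, 6, 12]_3 code can exist. In particular it is not MDS (MDS requires d = n − k + 1 exactly).
Description: the claimed parameters are [15, 6, 12]_3; such a code would be impossible (violates the Singleton bound).


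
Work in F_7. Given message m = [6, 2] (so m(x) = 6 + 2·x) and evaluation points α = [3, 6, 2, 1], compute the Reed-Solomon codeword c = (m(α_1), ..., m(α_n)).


c = [5, 4, 3, 1]

Message polynomial: m(x) = 6 + 2·x (mod 7).
For each evaluation point α_i, compute m(α_i) mod 7:
  α_1 = 3: Horner steps 2 → 5, so m(3) = 5.
  α_2 = 6: Horner steps 2 → 4, so m(6) = 4.
  α_3 = 2: Horner steps 2 → 3, so m(2) = 3.
  α_4 = 1: Horner steps 2 → 1, so m(1) = 1.
Codeword c = [5, 4, 3, 1] ∈ F_7^4.


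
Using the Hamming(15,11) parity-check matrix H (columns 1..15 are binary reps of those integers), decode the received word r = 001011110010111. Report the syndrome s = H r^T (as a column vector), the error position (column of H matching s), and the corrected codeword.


s = (1, 0, 0, 0)^T, error position = 8, corrected codeword c = 001011100010111

Compute s = H r^T mod 2 one row at a time:
  s_1 = 1 + 0 + 0 + 1 + 0 + 1 + 1 + 1 = 5 ≡ 1 (mod 2).
  s_2 = 0 + 1 + 1 + 1 + 0 + 1 + 1 + 1 = 6 ≡ 0 (mod 2).
  s_3 = 0 + 1 + 1 + 1 + 0 + 1 + 1 + 1 = 6 ≡ 0 (mod 2).
  s_4 = 0 + 1 + 1 + 1 + 0 + 1 + 1 + 1 = 6 ≡ 0 (mod 2).
s = (1, 0, 0, 0)^T — this equals column 8 of H (binary 1000), so error is at position 8.
Correct: flip bit 8 of r = 001011110010111 to get c = 001011100010111.


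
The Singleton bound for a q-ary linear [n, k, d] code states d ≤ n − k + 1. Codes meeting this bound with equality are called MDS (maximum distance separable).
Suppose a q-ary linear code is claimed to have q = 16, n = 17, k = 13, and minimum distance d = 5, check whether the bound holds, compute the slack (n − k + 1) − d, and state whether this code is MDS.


Singleton RHS = n − k + 1 = 5, slack = 0, bound satisfied, MDS.

Singleton bound: d ≤ n − k + 1.
Here n = 17, k = 13, so n − k + 1 = 5.
Given d = 5, check d ≤ 5: YES.
Slack = (n − k + 1) − d = 0.
The code is MDS (slack = 0).
Description: the claimed parameters are [17, 13, 5]_16; such a code would be MDS (meets Singleton bound).


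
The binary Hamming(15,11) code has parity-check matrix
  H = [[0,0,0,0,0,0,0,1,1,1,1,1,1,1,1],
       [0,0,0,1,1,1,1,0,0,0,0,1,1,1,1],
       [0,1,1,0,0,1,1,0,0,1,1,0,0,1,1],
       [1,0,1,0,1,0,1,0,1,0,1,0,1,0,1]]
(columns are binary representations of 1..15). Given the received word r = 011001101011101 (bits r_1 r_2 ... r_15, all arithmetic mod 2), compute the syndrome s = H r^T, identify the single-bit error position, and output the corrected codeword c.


s = (1, 1, 0, 0)^T, error position = 12, corrected codeword c = 011001101010101

Compute s = H r^T mod 2 one row at a time:
  s_1 = 0 + 1 + 0 + 1 + 1 + 1 + 0 + 1 = 5 ≡ 1 (mod 2).
  s_2 = 0 + 0 + 1 + 1 + 1 + 1 + 0 + 1 = 5 ≡ 1 (mod 2).
  s_3 = 1 + 1 + 1 + 1 + 0 + 1 + 0 + 1 = 6 ≡ 0 (mod 2).
  s_4 = 0 + 1 + 0 + 1 + 1 + 1 + 1 + 1 = 6 ≡ 0 (mod 2).
s = (1, 1, 0, 0)^T — this equals column 12 of H (binary 1100), so error is at position 12.
Correct: flip bit 12 of r = 011001101011101 to get c = 011001101010101.


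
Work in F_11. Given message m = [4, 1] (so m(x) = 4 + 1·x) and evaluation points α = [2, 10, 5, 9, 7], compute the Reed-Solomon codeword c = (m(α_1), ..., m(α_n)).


c = [6, 3, 9, 2, 0]

Message polynomial: m(x) = 4 + 1·x (mod 11).
For each evaluation point α_i, compute m(α_i) mod 11:
  α_1 = 2: Horner steps 1 → 6, so m(2) = 6.
  α_2 = 10: Horner steps 1 → 3, so m(10) = 3.
  α_3 = 5: Horner steps 1 → 9, so m(5) = 9.
  α_4 = 9: Horner steps 1 → 2, so m(9) = 2.
  α_5 = 7: Horner steps 1 → 0, so m(7) = 0.
Codeword c = [6, 3, 9, 2, 0] ∈ F_11^5.


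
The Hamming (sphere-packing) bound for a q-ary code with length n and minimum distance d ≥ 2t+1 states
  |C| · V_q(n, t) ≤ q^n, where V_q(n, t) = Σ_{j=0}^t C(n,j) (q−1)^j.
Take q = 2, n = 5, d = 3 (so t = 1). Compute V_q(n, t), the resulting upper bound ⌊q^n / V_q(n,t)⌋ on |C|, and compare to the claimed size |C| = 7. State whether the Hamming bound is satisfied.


V_q(n, t) = 6, q^n = 32, Hamming bound = 5, |C| = 7 > bound (violated).

Step 1: Compute V_q(n, t) = Σ_{j=0}^1 C(n, j) (q−1)^j.
  j = 0: C(5,0)·(1)^0 = 1·1 = 1.
  j = 1: C(5,1)·(1)^1 = 5·1 = 5.
  V_q(n, t) = 1 + 5 = 6.
Step 2: q^n = 2^5 = 32.
Step 3: Hamming bound ⌊q^n / V_q(n,t)⌋ = ⌊32/6⌋ = 5.
Step 4: Compare |C| = 7 to 5: violated.
The claimed |C| lies above the Hamming bound, so no 2-ary code of length 5 with d ≥ 3 can have 7 codewords.


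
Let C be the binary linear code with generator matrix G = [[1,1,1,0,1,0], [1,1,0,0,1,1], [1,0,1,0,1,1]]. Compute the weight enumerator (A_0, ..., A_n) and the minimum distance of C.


Weight distribution: A_0 = 1, A_2 = 4, A_4 = 3. Minimum distance d = 2.

Enumerate all 2^3 = 8 messages m ∈ F_2^3.
For each, compute codeword c = mG in F_2^6, then tally its weight.
  m = 000 → c = 000000, weight = 0.
  m = 100 → c = 111010, weight = 4.
  m = 010 → c = 110011, weight = 4.
  m = 110 → c = 001001, weight = 2.
  m = 001 → c = 101011, weight = 4.
  m = 101 → c = 010001, weight = 2.
  m = 011 → c = 011000, weight = 2.
  m = 111 → c = 100010, weight = 2.
Tally weights:
  weight 0: 1 codewords.
  weight 2: 4 codewords.
  weight 4: 3 codewords.
Minimum distance d = smallest w > 0 with A_w > 0 = 2.
Sanity: Σ A_w = 8 = 2^3 = 8 ✓.


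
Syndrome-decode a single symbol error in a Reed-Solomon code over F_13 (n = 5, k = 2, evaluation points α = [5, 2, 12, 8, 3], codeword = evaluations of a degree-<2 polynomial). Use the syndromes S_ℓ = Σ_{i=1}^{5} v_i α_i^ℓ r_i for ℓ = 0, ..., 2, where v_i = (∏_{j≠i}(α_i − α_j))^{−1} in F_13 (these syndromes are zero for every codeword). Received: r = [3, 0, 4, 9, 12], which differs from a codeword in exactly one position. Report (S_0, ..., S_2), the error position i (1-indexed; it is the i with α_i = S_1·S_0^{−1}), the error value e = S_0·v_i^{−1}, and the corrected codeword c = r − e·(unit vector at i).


S = (5, 10, 7), error at position 2, error magnitude e = 3, c = [3, 10, 4, 9, 12].

Step 1: column multipliers v_i = (∏_{j≠i}(α_i − α_j))^{−1} mod 13.
  i = 1 (α = 5): (5−2)(5−12)(5−8)(5−3) = 3·(−7)·(−3)·2 = 126 ≡ 9, so v_1 = 9^{−1} = 3 (mod 13).
  i = 2 (α = 2): (2−5)(2−12)(2−8)(2−3) = (−3)·(−10)·(−6)·(−1) = 180 ≡ 11, so v_2 = 11^{−1} = 6 (mod 13).
  i = 3 (α = 12): (12−5)(12−2)(12−8)(12−3) = 7·10·4·9 = 2520 ≡ 11, so v_3 = 11^{−1} = 6 (mod 13).
  i = 4 (α = 8): (8−5)(8−2)(8−12)(8−3) = 3·6·(−4)·5 = −360 ≡ 4, so v_4 = 4^{−1} = 10 (mod 13).
  i = 5 (α = 3): (3−5)(3−2)(3−12)(3−8) = (−2)·1·(−9)·(−5) = −90 ≡ 1, so v_5 = 1^{−1} = 1 (mod 13).
  v = [3, 6, 6, 10, 1].
Step 2: syndromes of r = [3, 0, 4, 9, 12] (all sums mod 13).
  S_0 = Σ v_i r_i = 3·3 + 6·0 + 6·4 + 10·9 + 1·12 = 135 ≡ 5.
  S_1 = Σ v_i α_i r_i = 3·5·3 + 6·2·0 + 6·12·4 + 10·8·9 + 1·3·12 = 1089 ≡ 10.
  α_i^2 mod 13 = [12, 4, 1, 12, 9].
  S_2 = Σ v_i α_i^2 r_i = 3·12·3 + 6·4·0 + 6·1·4 + 10·12·9 + 1·9·12 = 1320 ≡ 7.
  S = (5, 10, 7) ≠ 0, so r is not a codeword (an error is present).
Step 3: locate the error. For a single error e at position i, S_ℓ = v_i·e·α_i^ℓ, so α_err = S_1/S_0.
  S_0^{−1} = 5^{−1} = 8 (mod 13), so α_err = 10·8 = 80 ≡ 2 = α_2. Error position i = 2.
  Consistency check: S_2/S_1 = 7·4 = 28 ≡ 2 = α_err ✓ (single-error assumption holds).
Step 4: error magnitude e = S_0/v_2 = S_0·∏_{j≠2}(α_2 − α_j) = 5·11 = 55 ≡ 3 (mod 13).
Step 5: correct position 2: c_2 = r_2 − e = 0 − 3 ≡ 10 (mod 13). Hence c = [3, 10, 4, 9, 12].
  Check: interpolating c through the α_i gives m(x) = 6 + 2·x (degree < 2) with m(α_i) = c_i for every i, so c is indeed a codeword.


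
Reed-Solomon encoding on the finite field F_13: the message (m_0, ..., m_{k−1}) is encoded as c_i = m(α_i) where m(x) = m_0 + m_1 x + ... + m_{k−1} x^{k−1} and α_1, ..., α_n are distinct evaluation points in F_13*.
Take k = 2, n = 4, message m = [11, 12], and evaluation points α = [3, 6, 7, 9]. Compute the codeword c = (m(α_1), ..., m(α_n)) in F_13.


c = [8, 5, 4, 2]

Message polynomial: m(x) = 11 + 12·x (mod 13).
For each evaluation point α_i, compute m(α_i) mod 13:
  α_1 = 3: Horner steps 12 → 8, so m(3) = 8.
  α_2 = 6: Horner steps 12 → 5, so m(6) = 5.
  α_3 = 7: Horner steps 12 → 4, so m(7) = 4.
  α_4 = 9: Horner steps 12 → 2, so m(9) = 2.
Codeword c = [8, 5, 4, 2] ∈ F_13^4.


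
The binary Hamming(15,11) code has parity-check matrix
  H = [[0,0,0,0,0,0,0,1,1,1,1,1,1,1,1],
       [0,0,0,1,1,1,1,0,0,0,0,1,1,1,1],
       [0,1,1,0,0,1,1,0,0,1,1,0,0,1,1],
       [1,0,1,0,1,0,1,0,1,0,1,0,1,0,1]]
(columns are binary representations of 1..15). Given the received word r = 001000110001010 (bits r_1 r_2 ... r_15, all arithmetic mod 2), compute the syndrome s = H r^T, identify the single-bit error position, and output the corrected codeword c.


s = (1, 1, 1, 0)^T, error position = 14, corrected codeword c = 001000110001000

Compute s = H r^T mod 2 one row at a time:
  s_1 = 1 + 0 + 0 + 0 + 1 + 0 + 1 + 0 = 3 ≡ 1 (mod 2).
  s_2 = 0 + 0 + 0 + 1 + 1 + 0 + 1 + 0 = 3 ≡ 1 (mod 2).
  s_3 = 0 + 1 + 0 + 1 + 0 + 0 + 1 + 0 = 3 ≡ 1 (mod 2).
  s_4 = 0 + 1 + 0 + 1 + 0 + 0 + 0 + 0 = 2 ≡ 0 (mod 2).
s = (1, 1, 1, 0)^T — this equals column 14 of H (binary 1110), so error is at position 14.
Correct: flip bit 14 of r = 001000110001010 to get c = 001000110001000.


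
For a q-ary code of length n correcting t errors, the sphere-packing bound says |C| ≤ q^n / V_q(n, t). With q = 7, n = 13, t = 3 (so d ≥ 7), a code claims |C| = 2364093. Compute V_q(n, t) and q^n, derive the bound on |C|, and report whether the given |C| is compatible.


V_q(n, t) = 64663, q^n = 96889010407, Hamming bound = 1498368, |C| = 2364093 > bound (violated).

Step 1: Compute V_q(n, t) = Σ_{j=0}^3 C(n, j) (q−1)^j.
  j = 0: C(13,0)·(6)^0 = 1·1 = 1.
  j = 1: C(13,1)·(6)^1 = 13·6 = 78.
  j = 2: C(13,2)·(6)^2 = 78·36 = 2808.
  j = 3: C(13,3)·(6)^3 = 286·216 = 61776.
  V_q(n, t) = 1 + 78 + 2808 + 61776 = 64663.
Step 2: q^n = 7^13 = 96889010407.
Step 3: Hamming bound ⌊q^n / V_q(n,t)⌋ = ⌊96889010407/64663⌋ = 1498368.
Step 4: Compare |C| = 2364093 to 1498368: violated.
The claimed |C| lies above the Hamming bound, so no 7-ary code of length 13 with d ≥ 7 can have 2364093 codewords.


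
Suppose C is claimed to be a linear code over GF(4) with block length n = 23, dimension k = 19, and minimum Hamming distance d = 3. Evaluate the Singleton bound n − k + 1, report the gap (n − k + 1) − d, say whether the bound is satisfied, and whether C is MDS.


Singleton RHS = n − k + 1 = 5, slack = 2, bound satisfied, not MDS.

Singleton bound: d ≤ n − k + 1.
Here n = 23, k = 19, so n − k + 1 = 5.
Given d = 3, check d ≤ 5: YES.
Slack = (n − k + 1) − d = 2.
The code is NOT MDS (slack = 2 > 0).
Description: the claimed parameters are [23, 19, 3]_4; such a code would be non-MDS.


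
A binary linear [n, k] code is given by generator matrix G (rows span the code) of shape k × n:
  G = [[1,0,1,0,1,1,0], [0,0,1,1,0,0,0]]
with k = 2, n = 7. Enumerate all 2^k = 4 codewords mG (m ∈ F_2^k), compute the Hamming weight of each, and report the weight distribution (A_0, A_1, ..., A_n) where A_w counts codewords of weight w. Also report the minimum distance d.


Weight distribution: A_0 = 1, A_2 = 1, A_4 = 2. Minimum distance d = 2.

Enumerate all 2^2 = 4 messages m ∈ F_2^2.
For each, compute codeword c = mG in F_2^7, then tally its weight.
  m = 00 → c = 0000000, weight = 0.
  m = 10 → c = 1010110, weight = 4.
  m = 01 → c = 0011000, weight = 2.
  m = 11 → c = 1001110, weight = 4.
Tally weights:
  weight 0: 1 codewords.
  weight 2: 1 codewords.
  weight 4: 2 codewords.
Minimum distance d = smallest w > 0 with A_w > 0 = 2.
Sanity: Σ A_w = 4 = 2^2 = 4 ✓.


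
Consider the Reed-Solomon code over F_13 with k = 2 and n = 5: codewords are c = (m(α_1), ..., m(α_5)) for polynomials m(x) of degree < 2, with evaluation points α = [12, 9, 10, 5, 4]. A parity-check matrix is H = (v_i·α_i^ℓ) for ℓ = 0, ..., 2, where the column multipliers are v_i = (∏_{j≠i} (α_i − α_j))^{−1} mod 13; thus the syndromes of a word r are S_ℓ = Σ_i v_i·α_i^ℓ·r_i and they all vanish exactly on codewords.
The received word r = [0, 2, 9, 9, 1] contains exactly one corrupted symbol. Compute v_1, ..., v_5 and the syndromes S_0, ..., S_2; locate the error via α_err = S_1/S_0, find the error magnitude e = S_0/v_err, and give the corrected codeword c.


S = (5, 11, 6), error at position 3, error magnitude e = 12, c = [0, 2, 10, 9, 1].

Step 1: column multipliers v_i = (∏_{j≠i}(α_i − α_j))^{−1} mod 13.
  i = 1 (α = 12): (12−9)(12−10)(12−5)(12−4) = 3·2·7·8 = 336 ≡ 11, so v_1 = 11^{−1} = 6 (mod 13).
  i = 2 (α = 9): (9−12)(9−10)(9−5)(9−4) = (−3)·(−1)·4·5 = 60 ≡ 8, so v_2 = 8^{−1} = 5 (mod 13).
  i = 3 (α = 10): (10−12)(10−9)(10−5)(10−4) = (−2)·1·5·6 = −60 ≡ 5, so v_3 = 5^{−1} = 8 (mod 13).
  i = 4 (α = 5): (5−12)(5−9)(5−10)(5−4) = (−7)·(−4)·(−5)·1 = −140 ≡ 3, so v_4 = 3^{−1} = 9 (mod 13).
  i = 5 (α = 4): (4−12)(4−9)(4−10)(4−5) = (−8)·(−5)·(−6)·(−1) = 240 ≡ 6, so v_5 = 6^{−1} = 11 (mod 13).
  v = [6, 5, 8, 9, 11].
Step 2: syndromes of r = [0, 2, 9, 9, 1] (all sums mod 13).
  S_0 = Σ v_i r_i = 6·0 + 5·2 + 8·9 + 9·9 + 11·1 = 174 ≡ 5.
  S_1 = Σ v_i α_i r_i = 6·12·0 + 5·9·2 + 8·10·9 + 9·5·9 + 11·4·1 = 1259 ≡ 11.
  α_i^2 mod 13 = [1, 3, 9, 12, 3].
  S_2 = Σ v_i α_i^2 r_i = 6·1·0 + 5·3·2 + 8·9·9 + 9·12·9 + 11·3·1 = 1683 ≡ 6.
  S = (5, 11, 6) ≠ 0, so r is not a codeword (an error is present).
Step 3: locate the error. For a single error e at position i, S_ℓ = v_i·e·α_i^ℓ, so α_err = S_1/S_0.
  S_0^{−1} = 5^{−1} = 8 (mod 13), so α_err = 11·8 = 88 ≡ 10 = α_3. Error position i = 3.
  Consistency check: S_2/S_1 = 6·6 = 36 ≡ 10 = α_err ✓ (single-error assumption holds).
Step 4: error magnitude e = S_0/v_3 = S_0·∏_{j≠3}(α_3 − α_j) = 5·5 = 25 ≡ 12 (mod 13).
Step 5: correct position 3: c_3 = r_3 − e = 9 − 12 ≡ 10 (mod 13). Hence c = [0, 2, 10, 9, 1].
  Check: interpolating c through the α_i gives m(x) = 8 + 8·x (degree < 2) with m(α_i) = c_i for every i, so c is indeed a codeword.


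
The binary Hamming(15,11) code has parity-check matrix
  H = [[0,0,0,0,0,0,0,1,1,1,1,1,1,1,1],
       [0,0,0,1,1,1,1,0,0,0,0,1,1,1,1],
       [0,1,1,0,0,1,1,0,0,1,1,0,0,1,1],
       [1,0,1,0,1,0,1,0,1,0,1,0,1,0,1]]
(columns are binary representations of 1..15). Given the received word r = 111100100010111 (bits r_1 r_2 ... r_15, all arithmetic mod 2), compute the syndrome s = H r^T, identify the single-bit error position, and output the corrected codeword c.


s = (0, 1, 0, 0)^T, error position = 4, corrected codeword c = 111000100010111

Compute s = H r^T mod 2 one row at a time:
  s_1 = 0 + 0 + 0 + 1 + 0 + 1 + 1 + 1 = 4 ≡ 0 (mod 2).
  s_2 = 1 + 0 + 0 + 1 + 0 + 1 + 1 + 1 = 5 ≡ 1 (mod 2).
  s_3 = 1 + 1 + 0 + 1 + 0 + 1 + 1 + 1 = 6 ≡ 0 (mod 2).
  s_4 = 1 + 1 + 0 + 1 + 0 + 1 + 1 + 1 = 6 ≡ 0 (mod 2).
s = (0, 1, 0, 0)^T — this equals column 4 of H (binary 0100), so error is at position 4.
Correct: flip bit 4 of r = 111100100010111 to get c = 111000100010111.


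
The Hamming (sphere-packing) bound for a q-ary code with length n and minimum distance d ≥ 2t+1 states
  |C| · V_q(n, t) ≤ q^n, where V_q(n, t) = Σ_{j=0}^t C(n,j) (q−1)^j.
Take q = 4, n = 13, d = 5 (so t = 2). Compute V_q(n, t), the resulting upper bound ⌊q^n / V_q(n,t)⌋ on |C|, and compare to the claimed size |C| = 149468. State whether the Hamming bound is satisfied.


V_q(n, t) = 742, q^n = 67108864, Hamming bound = 90443, |C| = 149468 > bound (violated).

Step 1: Compute V_q(n, t) = Σ_{j=0}^2 C(n, j) (q−1)^j.
  j = 0: C(13,0)·(3)^0 = 1·1 = 1.
  j = 1: C(13,1)·(3)^1 = 13·3 = 39.
  j = 2: C(13,2)·(3)^2 = 78·9 = 702.
  V_q(n, t) = 1 + 39 + 702 = 742.
Step 2: q^n = 4^13 = 67108864.
Step 3: Hamming bound ⌊q^n / V_q(n,t)⌋ = ⌊67108864/742⌋ = 90443.
Step 4: Compare |C| = 149468 to 90443: violated.
The claimed |C| lies above the Hamming bound, so no 4-ary code of length 13 with d ≥ 5 can have 149468 codewords.


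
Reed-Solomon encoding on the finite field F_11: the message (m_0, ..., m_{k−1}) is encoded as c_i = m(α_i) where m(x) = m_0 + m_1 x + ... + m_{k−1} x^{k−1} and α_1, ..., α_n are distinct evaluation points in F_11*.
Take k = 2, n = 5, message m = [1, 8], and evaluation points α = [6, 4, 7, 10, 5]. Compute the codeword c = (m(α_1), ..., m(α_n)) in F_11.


c = [5, 0, 2, 4, 8]

Message polynomial: m(x) = 1 + 8·x (mod 11).
For each evaluation point α_i, compute m(α_i) mod 11:
  α_1 = 6: Horner steps 8 → 5, so m(6) = 5.
  α_2 = 4: Horner steps 8 → 0, so m(4) = 0.
  α_3 = 7: Horner steps 8 → 2, so m(7) = 2.
  α_4 = 10: Horner steps 8 → 4, so m(10) = 4.
  α_5 = 5: Horner steps 8 → 8, so m(5) = 8.
Codeword c = [5, 0, 2, 4, 8] ∈ F_11^5.


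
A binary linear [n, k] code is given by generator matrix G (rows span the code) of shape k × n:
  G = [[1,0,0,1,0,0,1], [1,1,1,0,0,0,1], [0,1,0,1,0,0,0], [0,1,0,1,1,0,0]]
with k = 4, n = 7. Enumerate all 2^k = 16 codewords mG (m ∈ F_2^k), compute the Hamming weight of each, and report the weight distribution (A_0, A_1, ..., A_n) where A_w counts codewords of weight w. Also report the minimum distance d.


Weight distribution: A_0 = 1, A_1 = 2, A_2 = 2, A_3 = 4, A_4 = 5, A_5 = 2. Minimum distance d = 1.

Enumerate all 2^4 = 16 messages m ∈ F_2^4.
For each, compute codeword c = mG in F_2^7, then tally its weight.
  m = 0000 → c = 0000000, weight = 0.
  m = 1000 → c = 1001001, weight = 3.
  m = 0100 → c = 1110001, weight = 4.
  m = 1100 → c = 0111000, weight = 3.
  m = 0010 → c = 0101000, weight = 2.
  m = 1010 → c = 1100001, weight = 3.
  m = 0110 → c = 1011001, weight = 4.
  m = 1110 → c = 0010000, weight = 1.
  m = 0001 → c = 0101100, weight = 3.
  m = 1001 → c = 1100101, weight = 4.
  m = 0101 → c = 1011101, weight = 5.
  m = 1101 → c = 0010100, weight = 2.
  m = 0011 → c = 0000100, weight = 1.
  m = 1011 → c = 1001101, weight = 4.
  m = 0111 → c = 1110101, weight = 5.
  m = 1111 → c = 0111100, weight = 4.
Tally weights:
  weight 0: 1 codewords.
  weight 1: 2 codewords.
  weight 2: 2 codewords.
  weight 3: 4 codewords.
  weight 4: 5 codewords.
  weight 5: 2 codewords.
Minimum distance d = smallest w > 0 with A_w > 0 = 1.
Sanity: Σ A_w = 16 = 2^4 = 16 ✓.


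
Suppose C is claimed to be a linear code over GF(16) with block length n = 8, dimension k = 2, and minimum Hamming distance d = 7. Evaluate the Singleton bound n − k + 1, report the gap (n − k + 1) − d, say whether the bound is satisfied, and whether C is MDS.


Singleton RHS = n − k + 1 = 7, slack = 0, bound satisfied, MDS.

Singleton bound: d ≤ n − k + 1.
Here n = 8, k = 2, so n − k + 1 = 7.
Given d = 7, check d ≤ 7: YES.
Slack = (n − k + 1) − d = 0.
The code is MDS (slack = 0).
Description: the claimed parameters are [8, 2, 7]_16; such a code would be MDS (meets Singleton bound).


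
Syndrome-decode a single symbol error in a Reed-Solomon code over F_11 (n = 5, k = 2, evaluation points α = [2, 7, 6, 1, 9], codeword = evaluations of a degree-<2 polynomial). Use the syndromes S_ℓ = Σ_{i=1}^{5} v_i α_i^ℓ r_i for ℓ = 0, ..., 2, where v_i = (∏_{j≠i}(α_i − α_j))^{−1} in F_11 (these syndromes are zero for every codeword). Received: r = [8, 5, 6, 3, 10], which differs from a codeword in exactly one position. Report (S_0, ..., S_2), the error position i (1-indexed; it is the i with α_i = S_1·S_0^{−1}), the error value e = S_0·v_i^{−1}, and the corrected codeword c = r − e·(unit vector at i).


S = (10, 4, 6), error at position 2, error magnitude e = 5, c = [8, 0, 6, 3, 10].

Step 1: column multipliers v_i = (∏_{j≠i}(α_i − α_j))^{−1} mod 11.
  i = 1 (α = 2): (2−7)(2−6)(2−1)(2−9) = (−5)·(−4)·1·(−7) = −140 ≡ 3, so v_1 = 3^{−1} = 4 (mod 11).
  i = 2 (α = 7): (7−2)(7−6)(7−1)(7−9) = 5·1·6·(−2) = −60 ≡ 6, so v_2 = 6^{−1} = 2 (mod 11).
  i = 3 (α = 6): (6−2)(6−7)(6−1)(6−9) = 4·(−1)·5·(−3) = 60 ≡ 5, so v_3 = 5^{−1} = 9 (mod 11).
  i = 4 (α = 1): (1−2)(1−7)(1−6)(1−9) = (−1)·(−6)·(−5)·(−8) = 240 ≡ 9, so v_4 = 9^{−1} = 5 (mod 11).
  i = 5 (α = 9): (9−2)(9−7)(9−6)(9−1) = 7·2·3·8 = 336 ≡ 6, so v_5 = 6^{−1} = 2 (mod 11).
  v = [4, 2, 9, 5, 2].
Step 2: syndromes of r = [8, 5, 6, 3, 10] (all sums mod 11).
  S_0 = Σ v_i r_i = 4·8 + 2·5 + 9·6 + 5·3 + 2·10 = 131 ≡ 10.
  S_1 = Σ v_i α_i r_i = 4·2·8 + 2·7·5 + 9·6·6 + 5·1·3 + 2·9·10 = 653 ≡ 4.
  α_i^2 mod 11 = [4, 5, 3, 1, 4].
  S_2 = Σ v_i α_i^2 r_i = 4·4·8 + 2·5·5 + 9·3·6 + 5·1·3 + 2·4·10 = 435 ≡ 6.
  S = (10, 4, 6) ≠ 0, so r is not a codeword (an error is present).
Step 3: locate the error. For a single error e at position i, S_ℓ = v_i·e·α_i^ℓ, so α_err = S_1/S_0.
  S_0^{−1} = 10^{−1} = 10 (mod 11), so α_err = 4·10 = 40 ≡ 7 = α_2. Error position i = 2.
  Consistency check: S_2/S_1 = 6·3 = 18 ≡ 7 = α_err ✓ (single-error assumption holds).
Step 4: error magnitude e = S_0/v_2 = S_0·∏_{j≠2}(α_2 − α_j) = 10·6 = 60 ≡ 5 (mod 11).
Step 5: correct position 2: c_2 = r_2 − e = 5 − 5 ≡ 0 (mod 11). Hence c = [8, 0, 6, 3, 10].
  Check: interpolating c through the α_i gives m(x) = 9 + 5·x (degree < 2) with m(α_i) = c_i for every i, so c is indeed a codeword.


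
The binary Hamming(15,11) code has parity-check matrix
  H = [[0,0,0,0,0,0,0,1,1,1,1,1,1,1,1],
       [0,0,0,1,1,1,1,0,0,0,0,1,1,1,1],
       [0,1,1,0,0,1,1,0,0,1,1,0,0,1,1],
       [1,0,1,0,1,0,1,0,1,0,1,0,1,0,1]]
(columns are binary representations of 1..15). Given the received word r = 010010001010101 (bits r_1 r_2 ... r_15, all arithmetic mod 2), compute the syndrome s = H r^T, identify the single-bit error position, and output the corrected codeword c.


s = (0, 1, 1, 1)^T, error position = 7, corrected codeword c = 010010101010101

Compute s = H r^T mod 2 one row at a time:
  s_1 = 0 + 1 + 0 + 1 + 0 + 1 + 0 + 1 = 4 ≡ 0 (mod 2).
  s_2 = 0 + 1 + 0 + 0 + 0 + 1 + 0 + 1 = 3 ≡ 1 (mod 2).
  s_3 = 1 + 0 + 0 + 0 + 0 + 1 + 0 + 1 = 3 ≡ 1 (mod 2).
  s_4 = 0 + 0 + 1 + 0 + 1 + 1 + 1 + 1 = 5 ≡ 1 (mod 2).
s = (0, 1, 1, 1)^T — this equals column 7 of H (binary 0111), so error is at position 7.
Correct: flip bit 7 of r = 010010001010101 to get c = 010010101010101.


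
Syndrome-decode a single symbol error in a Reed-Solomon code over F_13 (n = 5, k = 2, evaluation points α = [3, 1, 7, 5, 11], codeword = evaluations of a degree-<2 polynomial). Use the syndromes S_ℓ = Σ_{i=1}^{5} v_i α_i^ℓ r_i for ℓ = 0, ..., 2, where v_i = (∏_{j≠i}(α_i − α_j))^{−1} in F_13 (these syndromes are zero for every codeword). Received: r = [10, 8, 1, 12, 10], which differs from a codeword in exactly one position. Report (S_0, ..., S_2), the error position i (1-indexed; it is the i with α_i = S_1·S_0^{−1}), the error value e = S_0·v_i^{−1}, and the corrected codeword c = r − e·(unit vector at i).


S = (2, 9, 8), error at position 5, error magnitude e = 5, c = [10, 8, 1, 12, 5].

Step 1: column multipliers v_i = (∏_{j≠i}(α_i − α_j))^{−1} mod 13.
  i = 1 (α = 3): (3−1)(3−7)(3−5)(3−11) = 2·(−4)·(−2)·(−8) = −128 ≡ 2, so v_1 = 2^{−1} = 7 (mod 13).
  i = 2 (α = 1): (1−3)(1−7)(1−5)(1−11) = (−2)·(−6)·(−4)·(−10) = 480 ≡ 12, so v_2 = 12^{−1} = 12 (mod 13).
  i = 3 (α = 7): (7−3)(7−1)(7−5)(7−11) = 4·6·2·(−4) = −192 ≡ 3, so v_3 = 3^{−1} = 9 (mod 13).
  i = 4 (α = 5): (5−3)(5−1)(5−7)(5−11) = 2·4·(−2)·(−6) = 96 ≡ 5, so v_4 = 5^{−1} = 8 (mod 13).
  i = 5 (α = 11): (11−3)(11−1)(11−7)(11−5) = 8·10·4·6 = 1920 ≡ 9, so v_5 = 9^{−1} = 3 (mod 13).
  v = [7, 12, 9, 8, 3].
Step 2: syndromes of r = [10, 8, 1, 12, 10] (all sums mod 13).
  S_0 = Σ v_i r_i = 7·10 + 12·8 + 9·1 + 8·12 + 3·10 = 301 ≡ 2.
  S_1 = Σ v_i α_i r_i = 7·3·10 + 12·1·8 + 9·7·1 + 8·5·12 + 3·11·10 = 1179 ≡ 9.
  α_i^2 mod 13 = [9, 1, 10, 12, 4].
  S_2 = Σ v_i α_i^2 r_i = 7·9·10 + 12·1·8 + 9·10·1 + 8·12·12 + 3·4·10 = 2088 ≡ 8.
  S = (2, 9, 8) ≠ 0, so r is not a codeword (an error is present).
Step 3: locate the error. For a single error e at position i, S_ℓ = v_i·e·α_i^ℓ, so α_err = S_1/S_0.
  S_0^{−1} = 2^{−1} = 7 (mod 13), so α_err = 9·7 = 63 ≡ 11 = α_5. Error position i = 5.
  Consistency check: S_2/S_1 = 8·3 = 24 ≡ 11 = α_err ✓ (single-error assumption holds).
Step 4: error magnitude e = S_0/v_5 = S_0·∏_{j≠5}(α_5 − α_j) = 2·9 = 18 ≡ 5 (mod 13).
Step 5: correct position 5: c_5 = r_5 − e = 10 − 5 ≡ 5 (mod 13). Hence c = [10, 8, 1, 12, 5].
  Check: interpolating c through the α_i gives m(x) = 7 + 1·x (degree < 2) with m(α_i) = c_i for every i, so c is indeed a codeword.
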